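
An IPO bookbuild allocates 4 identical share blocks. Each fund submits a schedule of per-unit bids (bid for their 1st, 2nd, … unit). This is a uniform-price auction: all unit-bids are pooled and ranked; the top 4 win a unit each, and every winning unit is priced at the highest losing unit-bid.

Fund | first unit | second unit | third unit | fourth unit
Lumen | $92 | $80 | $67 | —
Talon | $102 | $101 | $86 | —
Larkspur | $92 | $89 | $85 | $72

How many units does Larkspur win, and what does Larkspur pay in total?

Merging the schedules and taking the best 4: 102 (Talon-1), 101 (Talon-2), 92 (Lumen-1), 92 (Larkspur-1)
Highest rejected unit-bid = $89.
Larkspur wins 1 unit(s) at $89 each.

Larkspur: 1 unit, pays $89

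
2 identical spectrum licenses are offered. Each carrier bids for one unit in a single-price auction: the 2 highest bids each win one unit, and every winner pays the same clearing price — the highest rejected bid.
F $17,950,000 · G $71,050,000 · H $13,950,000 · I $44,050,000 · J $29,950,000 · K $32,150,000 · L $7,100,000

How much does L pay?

Ordering the bids: 71,050,000 (G), 44,050,000 (I), 32,150,000 (K), 29,950,000 (J), …
Winners (2 units): G, I.
First losing bid is K's $32,150,000, which sets the uniform price.
L does not win → pays $0.

L pays $0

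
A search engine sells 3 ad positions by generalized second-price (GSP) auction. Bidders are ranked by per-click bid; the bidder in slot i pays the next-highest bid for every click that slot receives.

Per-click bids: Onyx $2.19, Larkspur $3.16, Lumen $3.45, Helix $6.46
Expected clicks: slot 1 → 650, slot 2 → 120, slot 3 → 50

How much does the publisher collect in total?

Per-click bids in order: $6.46 (Helix) > $3.45 (Lumen) > $3.16 (Larkspur) > $2.19 (Onyx)
Slot 1: Helix pays $3.45 × 650 = $2242.50
Slot 2: Lumen pays $3.16 × 120 = $379.20
Slot 3: Larkspur pays $2.19 × 50 = $109.50
Total = $2731.20

Total revenue: $2731.20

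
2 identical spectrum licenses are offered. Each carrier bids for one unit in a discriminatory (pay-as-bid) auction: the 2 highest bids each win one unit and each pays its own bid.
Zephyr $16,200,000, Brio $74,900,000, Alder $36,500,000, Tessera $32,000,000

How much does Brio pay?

Sorting: 74,900,000 (Brio), 36,500,000 (Alder), 32,000,000 (Tessera), 16,200,000 (Zephyr)
The 2 highest are Brio, Alder.
Brio wins → own bid $74,900,000.

Brio pays $74,900,000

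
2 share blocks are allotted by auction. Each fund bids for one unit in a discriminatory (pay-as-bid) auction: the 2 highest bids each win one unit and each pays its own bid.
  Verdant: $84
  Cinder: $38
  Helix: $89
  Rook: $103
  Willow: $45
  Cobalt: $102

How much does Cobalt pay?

Sorting: 103 (Rook), 102 (Cobalt), 89 (Helix), 84 (Verdant), …
Winners (2 units): Rook, Cobalt.
Cobalt wins → own bid $102.

Cobalt pays $102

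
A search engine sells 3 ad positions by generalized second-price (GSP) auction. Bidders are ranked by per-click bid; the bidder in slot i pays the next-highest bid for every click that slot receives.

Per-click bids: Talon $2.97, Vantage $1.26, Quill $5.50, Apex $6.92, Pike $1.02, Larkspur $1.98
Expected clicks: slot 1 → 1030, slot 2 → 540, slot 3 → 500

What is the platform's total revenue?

Sorting advertisers: $6.92 (Apex) > $5.50 (Quill) > $2.97 (Talon) > $1.98 (Larkspur) > …
Slot 1: Apex pays $5.50 × 1030 = $5665.00
Slot 2: Quill pays $2.97 × 540 = $1603.80
Slot 3: Talon pays $1.98 × 500 = $990.00
Total = $8258.80

Total revenue: $8258.80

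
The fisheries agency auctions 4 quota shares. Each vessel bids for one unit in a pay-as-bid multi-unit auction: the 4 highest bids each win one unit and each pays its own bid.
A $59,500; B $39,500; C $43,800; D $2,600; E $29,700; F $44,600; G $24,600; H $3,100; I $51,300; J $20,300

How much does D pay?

Ordering the bids: 59,500 (A), 51,300 (I), 44,600 (F), 43,800 (C), 39,500 (B), 29,700 (E), …
Top 4: A, I, F, C.
D does not win → $0.

D pays $0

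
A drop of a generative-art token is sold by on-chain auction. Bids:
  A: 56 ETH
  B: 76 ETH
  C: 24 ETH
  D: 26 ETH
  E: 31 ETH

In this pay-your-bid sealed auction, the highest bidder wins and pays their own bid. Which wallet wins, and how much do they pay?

B pays 76 ETH

Rule: the highest bidder wins and pays their own bid.
Bids in order: 76 (B) > 56 (A) > 31 (E) > 26 (D) > 24 (C)
B is highest → pays own bid, 76 ETH.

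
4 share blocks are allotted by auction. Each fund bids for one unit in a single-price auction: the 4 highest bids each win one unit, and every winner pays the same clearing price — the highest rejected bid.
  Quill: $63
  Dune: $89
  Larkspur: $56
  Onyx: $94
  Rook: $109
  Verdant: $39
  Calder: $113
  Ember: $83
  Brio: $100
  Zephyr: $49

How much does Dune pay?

Dune pays $0

Ordering the bids: 113 (Calder), 109 (Rook), 100 (Brio), 94 (Onyx), 89 (Dune), 83 (Ember), …
The 4 highest are Calder, Rook, Brio, Onyx.
Highest unsuccessful bid: $89 → clearing price.
Dune does not win → pays $0.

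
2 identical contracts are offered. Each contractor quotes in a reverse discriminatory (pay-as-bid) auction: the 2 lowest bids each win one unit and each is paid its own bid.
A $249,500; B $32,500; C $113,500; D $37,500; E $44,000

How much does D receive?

Bids ranked low→high: 32,500 (B), 37,500 (D), 44,000 (E), 113,500 (C), …
Lowest 2: B, D.
D wins → own bid $37,500.

D is paid $37,500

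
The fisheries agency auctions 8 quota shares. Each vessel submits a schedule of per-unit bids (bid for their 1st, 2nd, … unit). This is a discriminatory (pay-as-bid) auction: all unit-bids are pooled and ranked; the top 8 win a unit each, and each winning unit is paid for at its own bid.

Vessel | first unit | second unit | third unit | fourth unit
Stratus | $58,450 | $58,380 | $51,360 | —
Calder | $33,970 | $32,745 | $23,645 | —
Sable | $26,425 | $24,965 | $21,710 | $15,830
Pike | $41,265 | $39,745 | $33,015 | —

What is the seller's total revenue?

Total revenue: $348,930

All unit-bids, highest first — top 8: 58,450 (Stratus-1), 58,380 (Stratus-2), 51,360 (Stratus-3), 41,265 (Pike-1), 39,745 (Pike-2), 33,970 (Calder-1), 33,015 (Pike-3), 32,745 (Calder-2)
Next rejected bid: $26,425 (not a price — pay-as-bid).
Each winning unit pays its own bid.
Revenue = 58,450 + 58,380 + 51,360 + 41,265 + 39,745 + 33,970 + 33,015 + 32,745 = $348,930.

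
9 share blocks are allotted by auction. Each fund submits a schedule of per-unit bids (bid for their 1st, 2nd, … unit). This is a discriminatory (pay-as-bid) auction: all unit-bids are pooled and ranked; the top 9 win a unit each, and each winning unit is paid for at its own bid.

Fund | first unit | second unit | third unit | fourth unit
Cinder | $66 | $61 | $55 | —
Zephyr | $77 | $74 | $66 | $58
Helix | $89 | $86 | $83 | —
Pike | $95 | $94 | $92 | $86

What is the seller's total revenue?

Total revenue: $776

Pooled unit-bids ranked (top 9): 95 (Pike-1), 94 (Pike-2), 92 (Pike-3), 89 (Helix-1), 86 (Helix-2), 86 (Pike-4), 83 (Helix-3), 77 (Zephyr-1), 74 (Zephyr-2)
Next rejected bid: $66 (not a price — pay-as-bid).
Each winning unit pays its own bid.
Revenue = 95 + 94 + 92 + 89 + 86 + 86 + 83 + 77 + 74 = $776.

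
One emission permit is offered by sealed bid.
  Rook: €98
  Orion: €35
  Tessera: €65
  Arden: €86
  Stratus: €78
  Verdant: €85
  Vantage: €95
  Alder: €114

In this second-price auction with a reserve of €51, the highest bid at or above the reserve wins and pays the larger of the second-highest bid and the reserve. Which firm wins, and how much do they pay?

Alder pays €98

Sorting bids: 114 (Alder) > 98 (Rook) > 95 (Vantage) > 86 (Arden) > 85 (Verdant) > 78 (Stratus) > …
Alder has the top bid at or above the reserve (€114).
Second-highest bid €98 exceeds the reserve €51 → payment €98.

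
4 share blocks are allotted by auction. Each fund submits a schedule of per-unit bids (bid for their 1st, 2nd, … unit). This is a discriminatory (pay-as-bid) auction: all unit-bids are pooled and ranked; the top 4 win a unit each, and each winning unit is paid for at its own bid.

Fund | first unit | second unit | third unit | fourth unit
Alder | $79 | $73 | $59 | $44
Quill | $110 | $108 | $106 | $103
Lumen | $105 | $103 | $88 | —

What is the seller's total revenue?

All unit-bids, highest first — top 4: 110 (Quill-1), 108 (Quill-2), 106 (Quill-3), 105 (Lumen-1)
Next rejected bid: $103 (not a price — pay-as-bid).
Each winning unit pays its own bid.
Revenue = 110 + 108 + 106 + 105 = $429.

Total revenue: $429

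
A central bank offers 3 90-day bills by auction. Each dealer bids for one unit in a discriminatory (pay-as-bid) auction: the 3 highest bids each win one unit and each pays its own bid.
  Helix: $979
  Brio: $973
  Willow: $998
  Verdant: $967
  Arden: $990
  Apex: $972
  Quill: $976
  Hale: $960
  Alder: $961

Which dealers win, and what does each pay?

Willow $998, Arden $990, Helix $979

Bids ranked high→low: 998 (Willow), 990 (Arden), 979 (Helix), 976 (Quill), 973 (Brio), …
Winners (3 units): Willow, Arden, Helix.
Each winner pays its own bid: Willow $998, Arden $990, Helix $979.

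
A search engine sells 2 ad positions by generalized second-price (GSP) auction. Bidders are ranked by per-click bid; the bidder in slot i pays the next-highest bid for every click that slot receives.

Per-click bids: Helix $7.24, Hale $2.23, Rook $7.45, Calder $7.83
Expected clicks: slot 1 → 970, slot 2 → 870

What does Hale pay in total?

Hale pays $0.00

Per-click bids in order: $7.83 (Calder) > $7.45 (Rook) > $7.24 (Helix) > …
Hale ranks below slot 2 → no slot, pays nothing.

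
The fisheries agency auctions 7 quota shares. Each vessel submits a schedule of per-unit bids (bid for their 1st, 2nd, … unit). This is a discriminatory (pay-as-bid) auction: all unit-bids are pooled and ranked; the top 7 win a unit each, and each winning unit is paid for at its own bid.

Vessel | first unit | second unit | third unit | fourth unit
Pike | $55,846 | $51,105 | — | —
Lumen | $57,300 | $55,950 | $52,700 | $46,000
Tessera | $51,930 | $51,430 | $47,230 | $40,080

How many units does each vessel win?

All unit-bids, highest first — top 7: 57,300 (Lumen-1), 55,950 (Lumen-2), 55,846 (Pike-1), 52,700 (Lumen-3), 51,930 (Tessera-1), 51,430 (Tessera-2), 51,105 (Pike-2)
Next rejected bid: $47,230 (not a price — pay-as-bid).
Allocation: Lumen 3, Pike 2, Tessera 2.

Lumen 3, Pike 2, Tessera 2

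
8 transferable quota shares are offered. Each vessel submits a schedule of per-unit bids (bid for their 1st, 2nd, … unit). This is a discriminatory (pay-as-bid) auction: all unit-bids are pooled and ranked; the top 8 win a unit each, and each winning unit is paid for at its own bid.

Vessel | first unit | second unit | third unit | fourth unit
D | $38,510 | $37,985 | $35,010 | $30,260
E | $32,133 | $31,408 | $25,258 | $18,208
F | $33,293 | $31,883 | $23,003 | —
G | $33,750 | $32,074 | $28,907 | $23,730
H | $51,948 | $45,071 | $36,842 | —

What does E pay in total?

E pays $0

Pooled unit-bids ranked (top 8): 51,948 (H-1), 45,071 (H-2), 38,510 (D-1), 37,985 (D-2), 36,842 (H-3), 35,010 (D-3), 33,750 (G-1), 33,293 (F-1)
Next rejected bid: $32,133 (not a price — pay-as-bid).
E wins no units.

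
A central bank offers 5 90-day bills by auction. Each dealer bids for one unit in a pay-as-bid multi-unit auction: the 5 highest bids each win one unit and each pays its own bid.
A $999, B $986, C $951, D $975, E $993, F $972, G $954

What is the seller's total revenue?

Total revenue: $4,925

Sorting: 999 (A), 993 (E), 986 (B), 975 (D), 972 (F), 954 (G), 951 (C)
The 5 highest are A, E, B, D, F.
Total revenue = 999 + 993 + 986 + 975 + 972 = $4,925.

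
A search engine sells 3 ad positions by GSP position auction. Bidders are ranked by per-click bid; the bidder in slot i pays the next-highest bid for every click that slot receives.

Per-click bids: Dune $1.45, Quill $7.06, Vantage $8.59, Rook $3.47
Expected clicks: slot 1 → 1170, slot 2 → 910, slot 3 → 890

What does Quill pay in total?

Quill pays $3157.70

Sorting advertisers: $8.59 (Vantage) > $7.06 (Quill) > $3.47 (Rook) > $1.45 (Dune)
Quill holds slot 2 → pays next bid $3.47 × 910 clicks = $3157.70.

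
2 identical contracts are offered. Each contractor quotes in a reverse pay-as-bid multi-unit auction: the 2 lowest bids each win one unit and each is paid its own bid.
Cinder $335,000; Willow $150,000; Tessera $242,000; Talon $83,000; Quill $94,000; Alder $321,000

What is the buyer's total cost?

Bids ranked low→high: 83,000 (Talon), 94,000 (Quill), 150,000 (Willow), 242,000 (Tessera), …
The 2 lowest are Talon, Quill.
Total cost = 83,000 + 94,000 = $177,000.

Total cost: $177,000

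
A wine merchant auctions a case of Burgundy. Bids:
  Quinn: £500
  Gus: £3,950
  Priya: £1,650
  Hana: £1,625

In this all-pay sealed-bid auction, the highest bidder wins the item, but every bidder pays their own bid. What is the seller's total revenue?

All-pay sealed-bid auction: the highest bidder wins the item, but every bidder pays their own bid.
Sorting bids: 3,950 (Gus) > 1,650 (Priya) > 1,625 (Hana) > 500 (Quinn)
Every bidder forfeits their bid regardless of winning.
Revenue = 500 + 3,950 + 1,650 + 1,625 = £7,725.

Total revenue: £7,725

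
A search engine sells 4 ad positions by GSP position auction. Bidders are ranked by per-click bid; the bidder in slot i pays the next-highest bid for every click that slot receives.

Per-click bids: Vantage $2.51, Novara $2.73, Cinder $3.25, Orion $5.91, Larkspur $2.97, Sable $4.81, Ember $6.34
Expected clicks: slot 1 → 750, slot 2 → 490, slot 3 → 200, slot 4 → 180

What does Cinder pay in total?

Cinder pays $534.60

Sorting advertisers: $6.34 (Ember) > $5.91 (Orion) > $4.81 (Sable) > $3.25 (Cinder) > $2.97 (Larkspur) > …
Cinder holds slot 4 → pays next bid $2.97 × 180 clicks = $534.60.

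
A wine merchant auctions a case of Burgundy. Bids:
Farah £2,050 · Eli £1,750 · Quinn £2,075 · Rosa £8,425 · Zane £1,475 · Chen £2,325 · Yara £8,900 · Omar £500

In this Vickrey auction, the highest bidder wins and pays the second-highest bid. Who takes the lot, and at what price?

Vickrey auction: the highest bidder wins and pays the second-highest bid.
Sorting bids: 8,900 (Yara) > 8,425 (Rosa) > 2,325 (Chen) > 2,075 (Quinn) > 2,050 (Farah) > 1,750 (Eli) > …
Yara is highest; pays the second-highest bid, £8,425.

Yara pays £8,425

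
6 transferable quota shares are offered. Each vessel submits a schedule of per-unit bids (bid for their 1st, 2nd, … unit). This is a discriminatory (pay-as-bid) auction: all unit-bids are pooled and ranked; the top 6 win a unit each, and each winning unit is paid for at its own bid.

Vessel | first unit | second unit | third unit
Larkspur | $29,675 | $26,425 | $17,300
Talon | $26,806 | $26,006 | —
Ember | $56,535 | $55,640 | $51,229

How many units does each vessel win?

All unit-bids, highest first — top 6: 56,535 (Ember-1), 55,640 (Ember-2), 51,229 (Ember-3), 29,675 (Larkspur-1), 26,806 (Talon-1), 26,425 (Larkspur-2)
Next rejected bid: $26,006 (not a price — pay-as-bid).
Allocation: Ember 3, Larkspur 2, Talon 1.

Ember 3, Larkspur 2, Talon 1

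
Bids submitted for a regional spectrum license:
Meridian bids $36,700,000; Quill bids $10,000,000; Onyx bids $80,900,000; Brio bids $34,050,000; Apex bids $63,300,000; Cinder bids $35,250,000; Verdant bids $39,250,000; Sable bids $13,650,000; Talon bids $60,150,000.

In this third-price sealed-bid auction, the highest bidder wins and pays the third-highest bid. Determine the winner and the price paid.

Onyx pays $60,150,000

Rule: the highest bidder wins and pays the third-highest bid.
Sorting bids: 80,900,000 (Onyx) > 63,300,000 (Apex) > 60,150,000 (Talon) > 39,250,000 (Verdant) > 36,700,000 (Meridian) > 35,250,000 (Cinder) > …
Onyx is highest; pays the third-highest bid, $60,150,000.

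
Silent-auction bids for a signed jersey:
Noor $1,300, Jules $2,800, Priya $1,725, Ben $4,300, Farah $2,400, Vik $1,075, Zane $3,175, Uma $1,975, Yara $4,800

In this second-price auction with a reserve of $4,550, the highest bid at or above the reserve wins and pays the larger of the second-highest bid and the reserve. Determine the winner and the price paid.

Bids ranked: 4,800 (Yara) > 4,300 (Ben) > 3,175 (Zane) > 2,800 (Jules) > 2,400 (Farah) > 1,975 (Uma) > …
Highest eligible bid: Yara at $4,800.
max(second-highest $4,300, reserve $4,550) = $4,550.

Yara pays $4,550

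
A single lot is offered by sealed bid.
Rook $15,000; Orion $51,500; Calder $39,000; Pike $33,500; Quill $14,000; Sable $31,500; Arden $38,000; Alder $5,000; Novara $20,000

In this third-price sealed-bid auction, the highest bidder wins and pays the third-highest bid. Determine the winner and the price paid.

Bids ranked: 51,500 (Orion) > 39,000 (Calder) > 38,000 (Arden) > 33,500 (Pike) > 31,500 (Sable) > 20,000 (Novara) > …
Orion is highest; pays the third-highest bid, $38,000.

Orion pays $38,000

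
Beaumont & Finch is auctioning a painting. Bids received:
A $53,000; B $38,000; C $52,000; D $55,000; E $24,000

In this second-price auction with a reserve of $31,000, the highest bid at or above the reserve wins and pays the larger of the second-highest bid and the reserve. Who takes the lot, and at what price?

Rule: the highest bid at or above the reserve wins and pays the larger of the second-highest bid and the reserve.
Bids in order: 55,000 (D) > 53,000 (A) > 52,000 (C) > 38,000 (B) > 24,000 (E)
Highest eligible bid: D at $55,000.
max(second-highest $53,000, reserve $31,000) = $53,000; the reserve does not bind.

D pays $53,000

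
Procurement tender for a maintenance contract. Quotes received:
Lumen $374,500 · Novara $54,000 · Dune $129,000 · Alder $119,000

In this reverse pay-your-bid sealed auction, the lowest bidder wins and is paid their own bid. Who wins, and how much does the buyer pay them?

Novara is paid $54,000

Bids ranked: 54,000 (Novara) < 119,000 (Alder) < 129,000 (Dune) < 374,500 (Lumen)
First-price: Novara is paid what they bid, $54,000.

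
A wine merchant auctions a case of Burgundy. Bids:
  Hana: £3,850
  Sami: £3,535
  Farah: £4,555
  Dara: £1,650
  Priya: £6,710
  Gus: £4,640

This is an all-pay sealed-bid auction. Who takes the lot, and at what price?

Rule: the highest bidder wins the item, but every bidder pays their own bid.
Bids in order: 6,710 (Priya) > 4,640 (Gus) > 4,555 (Farah) > 3,850 (Hana) > 3,535 (Sami) > 1,650 (Dara)
Priya is highest and takes the item; every bidder forfeits their bid.

Priya pays £6,710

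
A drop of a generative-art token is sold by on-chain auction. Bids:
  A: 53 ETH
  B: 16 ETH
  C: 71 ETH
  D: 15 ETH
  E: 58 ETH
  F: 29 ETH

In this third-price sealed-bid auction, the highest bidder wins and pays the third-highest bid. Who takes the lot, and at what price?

C pays 53 ETH

Bids ranked: 71 (C) > 58 (E) > 53 (A) > 29 (F) > 16 (B) > 15 (D)
C is highest; pays the third-highest bid, 53 ETH.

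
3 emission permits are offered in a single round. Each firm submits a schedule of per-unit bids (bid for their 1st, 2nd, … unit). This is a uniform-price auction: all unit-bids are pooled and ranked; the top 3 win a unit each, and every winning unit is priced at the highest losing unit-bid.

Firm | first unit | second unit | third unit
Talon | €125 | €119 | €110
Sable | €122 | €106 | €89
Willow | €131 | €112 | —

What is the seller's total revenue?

Total revenue: €357

Pooled unit-bids ranked (top 3): 131 (Willow-1), 125 (Talon-1), 122 (Sable-1)
The (k+1)-th unit-bid is €119.
Allocation: Sable 1, Talon 1, Willow 1. Every unit priced at €119.
Revenue = 3 × 119 = €357.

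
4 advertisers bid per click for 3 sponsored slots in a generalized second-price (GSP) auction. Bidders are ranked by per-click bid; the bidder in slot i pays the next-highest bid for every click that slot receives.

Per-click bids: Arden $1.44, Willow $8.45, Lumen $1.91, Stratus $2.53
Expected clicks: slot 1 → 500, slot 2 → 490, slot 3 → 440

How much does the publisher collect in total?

Total revenue: $2834.50

Per-click bids in order: $8.45 (Willow) > $2.53 (Stratus) > $1.91 (Lumen) > $1.44 (Arden)
Slot 1: Willow pays $2.53 × 500 = $1265.00
Slot 2: Stratus pays $1.91 × 490 = $935.90
Slot 3: Lumen pays $1.44 × 440 = $633.60
Total = $2834.50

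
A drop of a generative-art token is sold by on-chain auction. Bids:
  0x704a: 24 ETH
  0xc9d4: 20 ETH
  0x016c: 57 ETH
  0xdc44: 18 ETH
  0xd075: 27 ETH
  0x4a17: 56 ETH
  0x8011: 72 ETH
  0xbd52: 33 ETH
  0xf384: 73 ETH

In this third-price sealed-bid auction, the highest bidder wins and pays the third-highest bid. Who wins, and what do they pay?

Sorting bids: 73 (0xf384) > 72 (0x8011) > 57 (0x016c) > 56 (0x4a17) > 33 (0xbd52) > 27 (0xd075) > …
0xf384 wins; payment is bid #3 in the ranking = 57 ETH.

0xf384 pays 57 ETH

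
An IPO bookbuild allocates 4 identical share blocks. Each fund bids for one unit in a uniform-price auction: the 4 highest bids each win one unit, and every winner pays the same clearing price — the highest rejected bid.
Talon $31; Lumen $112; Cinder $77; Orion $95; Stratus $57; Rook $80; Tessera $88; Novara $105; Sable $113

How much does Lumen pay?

Sorting: 113 (Sable), 112 (Lumen), 105 (Novara), 95 (Orion), 88 (Tessera), 80 (Rook), …
The 4 highest are Sable, Lumen, Novara, Orion.
Clearing price = highest rejected bid = $88.
Lumen wins → pays $88.

Lumen pays $88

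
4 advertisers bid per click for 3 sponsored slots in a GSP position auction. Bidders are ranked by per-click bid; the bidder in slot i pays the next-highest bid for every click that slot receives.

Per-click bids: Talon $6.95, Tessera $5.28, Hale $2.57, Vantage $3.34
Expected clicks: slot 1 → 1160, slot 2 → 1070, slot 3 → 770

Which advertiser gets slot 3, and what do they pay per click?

Per-click bids in order: $6.95 (Talon) > $5.28 (Tessera) > $3.34 (Vantage) > $2.57 (Hale)
Slot 3 goes to the third-ranked bidder, Vantage, who pays the next bid down: $2.57/click.

Vantage; $2.57 per click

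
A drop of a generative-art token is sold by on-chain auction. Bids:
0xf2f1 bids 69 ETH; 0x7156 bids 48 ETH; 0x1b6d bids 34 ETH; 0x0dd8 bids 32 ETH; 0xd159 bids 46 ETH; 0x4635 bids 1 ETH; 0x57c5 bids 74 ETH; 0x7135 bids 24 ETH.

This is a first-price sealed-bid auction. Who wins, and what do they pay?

Sorting bids: 74 (0x57c5) > 69 (0xf2f1) > 48 (0x7156) > 46 (0xd159) > 34 (0x1b6d) > 32 (0x0dd8) > …
First-price: 0x57c5 pays what they bid, 74 ETH.

0x57c5 pays 74 ETH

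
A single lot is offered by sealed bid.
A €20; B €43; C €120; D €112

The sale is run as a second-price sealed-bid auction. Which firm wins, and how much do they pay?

C pays €112

Sorting bids: 120 (C) > 112 (D) > 43 (B) > 20 (A)
Second-price: C pays D's bid of €112.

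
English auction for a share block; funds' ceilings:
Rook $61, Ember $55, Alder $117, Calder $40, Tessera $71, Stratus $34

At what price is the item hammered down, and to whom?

Alder wins at $71

Rule: the price rises until one bidder remains; the winner pays the price at which the last rival dropped out.
Limits ranked: 117 (Alder) > 71 (Tessera) > 61 (Rook) > 55 (Ember) > 40 (Calder) > 34 (Stratus)
Bidding ends when Tessera exits at $71; Alder takes it.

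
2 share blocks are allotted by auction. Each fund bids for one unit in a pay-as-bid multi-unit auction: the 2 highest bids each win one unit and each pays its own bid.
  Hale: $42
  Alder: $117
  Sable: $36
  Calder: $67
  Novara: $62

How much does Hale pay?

Hale pays $0

Sorting: 117 (Alder), 67 (Calder), 62 (Novara), 42 (Hale), …
Top 2: Alder, Calder.
Hale does not win → $0.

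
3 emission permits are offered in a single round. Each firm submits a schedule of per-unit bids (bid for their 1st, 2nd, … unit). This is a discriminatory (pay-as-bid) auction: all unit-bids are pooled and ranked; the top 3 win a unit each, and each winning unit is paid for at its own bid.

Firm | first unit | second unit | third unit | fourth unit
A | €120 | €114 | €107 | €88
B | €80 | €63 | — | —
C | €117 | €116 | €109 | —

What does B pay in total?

Pooled unit-bids ranked (top 3): 120 (A-1), 117 (C-1), 116 (C-2)
Next rejected bid: €114 (not a price — pay-as-bid).
B wins no units.

B pays €0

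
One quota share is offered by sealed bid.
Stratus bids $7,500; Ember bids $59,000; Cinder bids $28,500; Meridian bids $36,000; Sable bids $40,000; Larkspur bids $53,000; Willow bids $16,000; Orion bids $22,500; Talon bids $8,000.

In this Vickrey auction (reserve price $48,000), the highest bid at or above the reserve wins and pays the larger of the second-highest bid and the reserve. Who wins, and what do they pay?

Sorting bids: 59,000 (Ember) > 53,000 (Larkspur) > 40,000 (Sable) > 36,000 (Meridian) > 28,500 (Cinder) > 22,500 (Orion) > …
Ember has the top bid at or above the reserve ($59,000).
max(second-highest $53,000, reserve $48,000) = $53,000; the reserve does not bind.

Ember pays $53,000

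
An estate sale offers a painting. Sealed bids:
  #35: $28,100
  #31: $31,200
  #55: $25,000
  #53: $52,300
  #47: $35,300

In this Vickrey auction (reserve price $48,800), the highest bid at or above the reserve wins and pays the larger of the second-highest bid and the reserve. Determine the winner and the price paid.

Bids ranked: 52,300 (#53) > 35,300 (#47) > 31,200 (#31) > 28,100 (#35) > 25,000 (#55)
#53 has the top bid at or above the reserve ($52,300).
Second-highest bid $35,300 is below the reserve $48,800, so the reserve binds → payment $48,800.

#53 pays $48,800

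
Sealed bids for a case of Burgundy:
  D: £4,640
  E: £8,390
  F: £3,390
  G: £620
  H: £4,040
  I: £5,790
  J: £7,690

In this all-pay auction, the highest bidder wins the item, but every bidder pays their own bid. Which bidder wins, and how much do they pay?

E pays £8,390

Bids ranked: 8,390 (E) > 7,690 (J) > 5,790 (I) > 4,640 (D) > 4,040 (H) > 3,390 (F) > …
E wins with the top bid; all bids are sunk regardless.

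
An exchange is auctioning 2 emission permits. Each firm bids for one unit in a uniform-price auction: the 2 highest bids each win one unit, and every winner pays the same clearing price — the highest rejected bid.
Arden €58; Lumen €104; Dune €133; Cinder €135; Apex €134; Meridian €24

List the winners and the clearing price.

Cinder, Apex; each pays €133

Ordering the bids: 135 (Cinder), 134 (Apex), 133 (Dune), 104 (Lumen), …
Winners (2 units): Cinder, Apex.
Clearing price = highest rejected bid = €133.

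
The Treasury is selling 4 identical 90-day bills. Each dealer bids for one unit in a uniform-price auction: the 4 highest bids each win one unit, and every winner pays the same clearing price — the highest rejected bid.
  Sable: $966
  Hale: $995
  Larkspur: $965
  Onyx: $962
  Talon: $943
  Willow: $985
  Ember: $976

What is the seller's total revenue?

Total revenue: $3,860

Bids ranked high→low: 995 (Hale), 985 (Willow), 976 (Ember), 966 (Sable), 965 (Larkspur), 962 (Onyx), …
Winners (4 units): Hale, Willow, Ember, Sable.
Clearing price = highest rejected bid = $965.
Total revenue = 4 × $965 = $3,860.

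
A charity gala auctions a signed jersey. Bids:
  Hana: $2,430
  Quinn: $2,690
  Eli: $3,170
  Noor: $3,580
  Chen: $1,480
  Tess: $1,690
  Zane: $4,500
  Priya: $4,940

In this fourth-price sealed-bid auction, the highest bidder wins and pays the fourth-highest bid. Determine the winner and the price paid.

Rule: the highest bidder wins and pays the fourth-highest bid.
Sorting bids: 4,940 (Priya) > 4,500 (Zane) > 3,580 (Noor) > 3,170 (Eli) > 2,690 (Quinn) > 2,430 (Hana) > …
Priya wins; payment is bid #4 in the ranking = $3,170.

Priya pays $3,170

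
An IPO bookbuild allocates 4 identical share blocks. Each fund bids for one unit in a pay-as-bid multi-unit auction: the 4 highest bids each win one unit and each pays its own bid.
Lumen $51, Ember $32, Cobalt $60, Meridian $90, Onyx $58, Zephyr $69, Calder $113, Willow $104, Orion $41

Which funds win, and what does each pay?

Calder $113, Willow $104, Meridian $90, Zephyr $69

Bids ranked high→low: 113 (Calder), 104 (Willow), 90 (Meridian), 69 (Zephyr), 60 (Cobalt), 58 (Onyx), …
Top 4: Calder, Willow, Meridian, Zephyr.
Each winner pays its own bid: Calder $113, Willow $104, Meridian $90, Zephyr $69.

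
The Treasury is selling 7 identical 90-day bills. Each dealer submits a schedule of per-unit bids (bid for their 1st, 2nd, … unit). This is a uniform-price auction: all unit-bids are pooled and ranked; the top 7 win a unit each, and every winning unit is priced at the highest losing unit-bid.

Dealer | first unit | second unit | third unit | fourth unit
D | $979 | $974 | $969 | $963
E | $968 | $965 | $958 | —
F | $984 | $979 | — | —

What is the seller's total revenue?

Total revenue: $6,741

Pooled unit-bids ranked (top 7): 984 (F-1), 979 (D-1), 979 (F-2), 974 (D-2), 969 (D-3), 968 (E-1), 965 (E-2)
First bid not allocated: $963.
Allocation: D 3, E 2, F 2. Every unit priced at $963.
Revenue = 7 × 963 = $6,741.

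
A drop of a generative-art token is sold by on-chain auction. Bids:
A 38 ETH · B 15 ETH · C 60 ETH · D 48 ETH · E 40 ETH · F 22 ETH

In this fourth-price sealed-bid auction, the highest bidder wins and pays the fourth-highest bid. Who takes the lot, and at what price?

C pays 38 ETH

Bids ranked: 60 (C) > 48 (D) > 40 (E) > 38 (A) > 22 (F) > 15 (B)
C wins; payment is bid #4 in the ranking = 38 ETH.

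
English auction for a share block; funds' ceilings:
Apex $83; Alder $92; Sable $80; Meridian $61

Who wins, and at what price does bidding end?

Sorting limits: 92 (Alder) > 83 (Apex) > 80 (Sable) > 61 (Meridian)
Bidding ends when Apex exits at $83; Alder takes it.

Alder wins at $83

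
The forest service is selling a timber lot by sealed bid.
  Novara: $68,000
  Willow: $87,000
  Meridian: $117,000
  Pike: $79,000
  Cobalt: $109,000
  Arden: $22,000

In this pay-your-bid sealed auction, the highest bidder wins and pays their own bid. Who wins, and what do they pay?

Rule: the highest bidder wins and pays their own bid.
Sorting bids: 117,000 (Meridian) > 109,000 (Cobalt) > 87,000 (Willow) > 79,000 (Pike) > 68,000 (Novara) > 22,000 (Arden)
Meridian has the highest bid and pays exactly that: $117,000.

Meridian pays $117,000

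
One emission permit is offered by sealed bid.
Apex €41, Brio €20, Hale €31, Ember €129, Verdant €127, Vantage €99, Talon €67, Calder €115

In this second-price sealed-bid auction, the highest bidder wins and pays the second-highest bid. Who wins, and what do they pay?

Ember pays €127

Rule: the highest bidder wins and pays the second-highest bid.
Bids in order: 129 (Ember) > 127 (Verdant) > 115 (Calder) > 99 (Vantage) > 67 (Talon) > 41 (Apex) > …
Ember is highest; pays the second-highest bid, €127.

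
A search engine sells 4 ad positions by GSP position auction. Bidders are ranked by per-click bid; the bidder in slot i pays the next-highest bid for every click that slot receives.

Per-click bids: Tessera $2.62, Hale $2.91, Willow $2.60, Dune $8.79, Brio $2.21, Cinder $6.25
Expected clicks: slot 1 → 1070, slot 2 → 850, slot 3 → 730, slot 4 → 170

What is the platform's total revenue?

Total revenue: $11515.60

Per-click bids in order: $8.79 (Dune) > $6.25 (Cinder) > $2.91 (Hale) > $2.62 (Tessera) > $2.60 (Willow) > …
Slot 1: Dune pays $6.25 × 1070 = $6687.50
Slot 2: Cinder pays $2.91 × 850 = $2473.50
Slot 3: Hale pays $2.62 × 730 = $1912.60
Slot 4: Tessera pays $2.60 × 170 = $442.00
Total = $11515.60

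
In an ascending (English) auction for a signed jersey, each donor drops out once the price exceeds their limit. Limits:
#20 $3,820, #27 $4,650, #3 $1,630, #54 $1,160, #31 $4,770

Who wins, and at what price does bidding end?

Open ascending-bid auction: the price rises until one bidder remains; the winner pays the price at which the last rival dropped out.
Limits in order: 4,770 (#31) > 4,650 (#27) > 3,820 (#20) > 1,630 (#3) > 1,160 (#54)
Bidding ends when #27 exits at $4,650; #31 takes it.

#31 wins at $4,650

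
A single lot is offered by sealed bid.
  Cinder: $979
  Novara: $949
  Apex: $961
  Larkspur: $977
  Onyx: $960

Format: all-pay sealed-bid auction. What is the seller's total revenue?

Rule: the highest bidder wins the item, but every bidder pays their own bid.
Sorting bids: 979 (Cinder) > 977 (Larkspur) > 961 (Apex) > 960 (Onyx) > 949 (Novara)
Every bidder forfeits their bid regardless of winning.
Revenue = 979 + 949 + 961 + 977 + 960 = $4,826.

Total revenue: $4,826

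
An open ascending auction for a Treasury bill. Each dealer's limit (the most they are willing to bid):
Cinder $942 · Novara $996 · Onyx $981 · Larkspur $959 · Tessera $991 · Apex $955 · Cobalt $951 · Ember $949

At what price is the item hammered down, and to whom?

Novara wins at $991

Limits in order: 996 (Novara) > 991 (Tessera) > 981 (Onyx) > 959 (Larkspur) > 955 (Apex) > 951 (Cobalt) > …
Once the price passes $991, only Novara is left; the hammer falls at Tessera's limit of $991.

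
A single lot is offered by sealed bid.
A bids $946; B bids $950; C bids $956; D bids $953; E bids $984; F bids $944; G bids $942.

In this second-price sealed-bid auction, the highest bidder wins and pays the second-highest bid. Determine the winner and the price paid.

E pays $956

Sorting bids: 984 (E) > 956 (C) > 953 (D) > 950 (B) > 946 (A) > 944 (F) > …
E wins with the highest bid; price is set by the runner-up at $956.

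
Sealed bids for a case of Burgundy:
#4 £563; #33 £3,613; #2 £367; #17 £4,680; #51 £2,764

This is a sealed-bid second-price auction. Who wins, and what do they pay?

Sealed-bid second-price auction: the highest bidder wins and pays the second-highest bid.
Sorting bids: 4,680 (#17) > 3,613 (#33) > 2,764 (#51) > 563 (#4) > 367 (#2)
#17 wins with the highest bid; price is set by the runner-up at £3,613.

#17 pays £3,613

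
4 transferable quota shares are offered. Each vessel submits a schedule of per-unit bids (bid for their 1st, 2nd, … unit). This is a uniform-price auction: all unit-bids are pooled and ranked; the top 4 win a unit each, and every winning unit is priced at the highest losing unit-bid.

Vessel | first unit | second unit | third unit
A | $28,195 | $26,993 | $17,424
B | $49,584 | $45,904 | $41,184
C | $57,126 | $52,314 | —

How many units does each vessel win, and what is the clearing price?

B 2, C 2; clearing price $41,184

Merging the schedules and taking the best 4: 57,126 (C-1), 52,314 (C-2), 49,584 (B-1), 45,904 (B-2)
The (k+1)-th unit-bid is $41,184.
Allocation: B 2, C 2.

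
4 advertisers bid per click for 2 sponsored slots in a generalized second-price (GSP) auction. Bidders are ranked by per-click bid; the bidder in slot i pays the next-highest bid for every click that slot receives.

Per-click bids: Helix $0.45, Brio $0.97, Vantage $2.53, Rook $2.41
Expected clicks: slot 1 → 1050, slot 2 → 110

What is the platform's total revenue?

Total revenue: $2637.20

Ranked by bid: $2.53 (Vantage) > $2.41 (Rook) > $0.97 (Brio) > …
Slot 1: Vantage pays $2.41 × 1050 = $2530.50
Slot 2: Rook pays $0.97 × 110 = $106.70
Total = $2637.20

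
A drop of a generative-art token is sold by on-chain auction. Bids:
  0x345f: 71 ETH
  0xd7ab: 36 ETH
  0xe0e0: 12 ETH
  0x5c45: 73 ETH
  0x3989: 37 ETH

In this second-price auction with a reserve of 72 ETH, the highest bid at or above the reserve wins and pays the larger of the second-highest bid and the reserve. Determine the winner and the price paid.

Rule: the highest bid at or above the reserve wins and pays the larger of the second-highest bid and the reserve.
Bids ranked: 73 (0x5c45) > 71 (0x345f) > 37 (0x3989) > 36 (0xd7ab) > 12 (0xe0e0)
Highest eligible bid: 0x5c45 at 73 ETH.
max(second-highest 71 ETH, reserve 72 ETH) = 72 ETH.

0x5c45 pays 72 ETH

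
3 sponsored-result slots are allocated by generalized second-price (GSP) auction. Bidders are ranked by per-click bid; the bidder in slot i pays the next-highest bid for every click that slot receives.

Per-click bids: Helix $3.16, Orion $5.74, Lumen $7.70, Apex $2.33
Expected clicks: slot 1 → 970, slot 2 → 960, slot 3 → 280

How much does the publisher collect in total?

Ranked by bid: $7.70 (Lumen) > $5.74 (Orion) > $3.16 (Helix) > $2.33 (Apex)
Slot 1: Lumen pays $5.74 × 970 = $5567.80
Slot 2: Orion pays $3.16 × 960 = $3033.60
Slot 3: Helix pays $2.33 × 280 = $652.40
Total = $9253.80

Total revenue: $9253.80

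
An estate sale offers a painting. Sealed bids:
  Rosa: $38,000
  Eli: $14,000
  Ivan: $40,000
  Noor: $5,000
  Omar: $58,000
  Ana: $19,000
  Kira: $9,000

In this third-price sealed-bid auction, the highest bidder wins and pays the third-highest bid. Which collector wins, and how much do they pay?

Rule: the highest bidder wins and pays the third-highest bid.
Bids ranked: 58,000 (Omar) > 40,000 (Ivan) > 38,000 (Rosa) > 19,000 (Ana) > 14,000 (Eli) > 9,000 (Kira) > …
Omar is highest; pays the third-highest bid, $38,000.

Omar pays $38,000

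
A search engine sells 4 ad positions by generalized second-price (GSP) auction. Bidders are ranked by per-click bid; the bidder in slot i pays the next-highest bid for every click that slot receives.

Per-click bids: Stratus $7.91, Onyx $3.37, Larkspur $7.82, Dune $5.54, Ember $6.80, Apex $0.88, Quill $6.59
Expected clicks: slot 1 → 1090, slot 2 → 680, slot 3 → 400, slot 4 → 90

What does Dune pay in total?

Dune pays $0.00

Ranked by bid: $7.91 (Stratus) > $7.82 (Larkspur) > $6.80 (Ember) > $6.59 (Quill) > $5.54 (Dune) > …
Dune ranks below slot 4 → no slot, pays nothing.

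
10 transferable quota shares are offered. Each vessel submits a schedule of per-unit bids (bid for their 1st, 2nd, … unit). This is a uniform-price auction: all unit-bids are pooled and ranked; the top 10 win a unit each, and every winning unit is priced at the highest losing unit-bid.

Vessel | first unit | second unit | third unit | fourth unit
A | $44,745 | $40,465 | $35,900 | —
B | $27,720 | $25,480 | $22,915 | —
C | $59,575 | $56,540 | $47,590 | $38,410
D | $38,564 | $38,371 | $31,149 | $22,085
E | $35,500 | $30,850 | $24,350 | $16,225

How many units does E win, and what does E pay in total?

Pooled unit-bids ranked (top 10): 59,575 (C-1), 56,540 (C-2), 47,590 (C-3), 44,745 (A-1), 40,465 (A-2), 38,564 (D-1), 38,410 (C-4), 38,371 (D-2), 35,900 (A-3), 35,500 (E-1)
Highest rejected unit-bid = $31,149.
E wins 1 unit(s) at $31,149 each.

E: 1 unit, pays $31,149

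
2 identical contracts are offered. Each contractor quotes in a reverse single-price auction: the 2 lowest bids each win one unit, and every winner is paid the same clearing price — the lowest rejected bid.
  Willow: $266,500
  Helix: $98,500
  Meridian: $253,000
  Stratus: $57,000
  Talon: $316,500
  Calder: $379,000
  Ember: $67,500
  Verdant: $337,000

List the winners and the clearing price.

Bids ranked low→high: 57,000 (Stratus), 67,500 (Ember), 98,500 (Helix), 253,000 (Meridian), …
Lowest 2: Stratus, Ember.
Clearing price = lowest rejected bid = $98,500.

Stratus, Ember; each is paid $98,500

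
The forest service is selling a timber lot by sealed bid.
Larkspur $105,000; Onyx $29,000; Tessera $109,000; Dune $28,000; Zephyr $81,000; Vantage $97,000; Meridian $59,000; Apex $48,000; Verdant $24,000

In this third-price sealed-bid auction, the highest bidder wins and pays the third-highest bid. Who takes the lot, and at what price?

Bids ranked: 109,000 (Tessera) > 105,000 (Larkspur) > 97,000 (Vantage) > 81,000 (Zephyr) > 59,000 (Meridian) > 48,000 (Apex) > …
Tessera is highest; pays the third-highest bid, $97,000.

Tessera pays $97,000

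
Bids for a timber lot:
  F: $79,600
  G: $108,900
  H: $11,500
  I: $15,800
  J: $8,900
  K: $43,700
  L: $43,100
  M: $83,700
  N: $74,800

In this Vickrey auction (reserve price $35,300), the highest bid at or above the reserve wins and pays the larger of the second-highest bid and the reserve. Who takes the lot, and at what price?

G pays $83,700

Rule: the highest bid at or above the reserve wins and pays the larger of the second-highest bid and the reserve.
Bids ranked: 108,900 (G) > 83,700 (M) > 79,600 (F) > 74,800 (N) > 43,700 (K) > 43,100 (L) > …
G has the top bid at or above the reserve ($108,900).
Second-highest bid $83,700 exceeds the reserve $35,300 → payment $83,700.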